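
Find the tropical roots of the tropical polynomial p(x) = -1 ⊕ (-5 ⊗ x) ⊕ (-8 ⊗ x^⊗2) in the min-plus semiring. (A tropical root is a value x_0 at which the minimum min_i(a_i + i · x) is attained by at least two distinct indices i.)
Roots: {3, 4}

Each tropical root is a break point of the lower envelope of the lines y = a_i + i · x (there are 3 lines, with slopes 0, 1, ..., 2). Only the lines that attain the minimum somewhere contribute to roots; other lines are dominated. Here the surviving (envelope) indices are i = 2, i = 1, i = 0.
Intersections between consecutive envelope lines give the roots: for adjacent envelope indices i < j the intersection is x = (a_i − a_j) / (j − i). Reading off the sorted break points: {3, 4}.
Verification: at each break x_0, at least two indices attain the minimum of min_i(a_i + i · x_0).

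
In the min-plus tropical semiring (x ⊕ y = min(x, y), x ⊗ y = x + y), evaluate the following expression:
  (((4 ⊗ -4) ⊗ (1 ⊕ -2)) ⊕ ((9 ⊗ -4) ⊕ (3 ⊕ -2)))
(((4 ⊗ -4) ⊗ (1 ⊕ -2)) ⊕ ((9 ⊗ -4) ⊕ (3 ⊕ -2))) = -2

Expand innermost to outermost. Recall ⊕ takes the minimum of its arguments and ⊗ takes their sum. Working out the expression (((4 ⊗ -4) ⊗ (1 ⊕ -2)) ⊕ ((9 ⊗ -4) ⊕ (3 ⊕ -2))) gives -2.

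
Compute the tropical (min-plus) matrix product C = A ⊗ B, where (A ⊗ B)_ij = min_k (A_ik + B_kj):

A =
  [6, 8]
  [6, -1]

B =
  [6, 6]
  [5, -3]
A ⊗ B =
  [12, 5]
  [4, -4]

Apply the min-plus product entry-by-entry:
  C[0][0] = min over k of (A[0][0] + B[0][0] = 6 + 6 = 12, A[0][1] + B[1][0] = 8 + 5 = 13) = 12 (attained at k = 0)
  C[0][1] = min over k of (A[0][0] + B[0][1] = 6 + 6 = 12, A[0][1] + B[1][1] = 8 + -3 = 5) = 5 (attained at k = 1)
  C[1][0] = min over k of (A[1][0] + B[0][0] = 6 + 6 = 12, A[1][1] + B[1][0] = -1 + 5 = 4) = 4 (attained at k = 1)
  C[1][1] = min over k of (A[1][0] + B[0][1] = 6 + 6 = 12, A[1][1] + B[1][1] = -1 + -3 = -4) = -4 (attained at k = 1)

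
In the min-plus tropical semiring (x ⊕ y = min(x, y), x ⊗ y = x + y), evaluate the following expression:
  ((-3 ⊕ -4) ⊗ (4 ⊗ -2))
((-3 ⊕ -4) ⊗ (4 ⊗ -2)) = -2

Expand innermost to outermost. Recall ⊕ takes the minimum of its arguments and ⊗ takes their sum. Working out the expression ((-3 ⊕ -4) ⊗ (4 ⊗ -2)) gives -2.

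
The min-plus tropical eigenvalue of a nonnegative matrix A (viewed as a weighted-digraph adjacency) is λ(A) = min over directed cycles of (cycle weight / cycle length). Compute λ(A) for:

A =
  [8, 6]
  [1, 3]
λ(A) = 3

Enumerate directed cycles and compute their means (weight / length). Sample:
  cycle 0 → 0: weight = 8, length = 1, mean = 8/1 ≈ 8.000
  cycle 1 → 1: weight = 3, length = 1, mean = 3/1 ≈ 3.000
  cycle 0 → 1 → 0: weight = 7, length = 2, mean = 7/2 ≈ 3.500
  cycle 1 → 0 → 1: weight = 7, length = 2, mean = 7/2 ≈ 3.500
Minimum mean = 3.000, attained e.g. along the cycle 1 → 1 with weight 3 and length 1. So λ(A) = 3/1 = 3.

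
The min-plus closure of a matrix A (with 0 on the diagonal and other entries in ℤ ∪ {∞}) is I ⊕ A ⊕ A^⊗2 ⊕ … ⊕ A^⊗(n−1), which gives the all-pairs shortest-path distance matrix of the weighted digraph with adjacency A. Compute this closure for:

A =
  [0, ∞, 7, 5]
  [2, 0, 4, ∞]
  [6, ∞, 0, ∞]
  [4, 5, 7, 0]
Closure =
  [0, 10, 7, 5]
  [2, 0, 4, 7]
  [6, 16, 0, 11]
  [4, 5, 7, 0]

This is the Floyd-Warshall all-pairs shortest-path computation. For each intermediate vertex k = 0, 1, …, 3, update dist[i][j] ← min(dist[i][j], dist[i][k] + dist[k][j]). The final matrix gives, for each (i, j), the minimum total weight of any directed path from i to j (possibly empty when i = j).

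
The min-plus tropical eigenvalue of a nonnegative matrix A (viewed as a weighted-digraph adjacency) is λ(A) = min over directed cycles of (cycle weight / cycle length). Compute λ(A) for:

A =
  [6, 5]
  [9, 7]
λ(A) = 6

Enumerate directed cycles and compute their means (weight / length). Sample:
  cycle 0 → 0: weight = 6, length = 1, mean = 6/1 ≈ 6.000
  cycle 1 → 1: weight = 7, length = 1, mean = 7/1 ≈ 7.000
  cycle 0 → 1 → 0: weight = 14, length = 2, mean = 14/2 ≈ 7.000
  cycle 1 → 0 → 1: weight = 14, length = 2, mean = 14/2 ≈ 7.000
Minimum mean = 6.000, attained e.g. along the cycle 0 → 0 with weight 6 and length 1. So λ(A) = 6/1 = 6.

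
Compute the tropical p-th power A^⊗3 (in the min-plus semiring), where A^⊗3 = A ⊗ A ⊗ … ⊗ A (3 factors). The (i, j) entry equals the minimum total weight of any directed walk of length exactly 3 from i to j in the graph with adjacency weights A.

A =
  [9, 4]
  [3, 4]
A^⊗3 =
  [11, 11]
  [10, 11]

Each entry (A^⊗3)_ij equals the minimum over all length-3 walks i = v_0 → v_1 → … → v_3 = j of Σ_t A[v_t][v_{t+1}]. For example, for (i, j) = (0, 1) we minimise over 4 possible intermediate vertex sequences; the minimum is 11, attained along the walk 0 → 1 → 0 → 1.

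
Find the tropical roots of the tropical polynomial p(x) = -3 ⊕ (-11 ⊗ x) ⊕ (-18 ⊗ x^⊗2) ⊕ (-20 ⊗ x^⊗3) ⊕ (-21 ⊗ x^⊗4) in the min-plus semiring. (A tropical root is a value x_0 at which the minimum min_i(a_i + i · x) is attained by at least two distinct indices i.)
Roots: {1, 2, 7, 8}

Each tropical root is a break point of the lower envelope of the lines y = a_i + i · x (there are 5 lines, with slopes 0, 1, ..., 4). Only the lines that attain the minimum somewhere contribute to roots; other lines are dominated. Here the surviving (envelope) indices are i = 4, i = 3, i = 2, i = 1, i = 0.
Intersections between consecutive envelope lines give the roots: for adjacent envelope indices i < j the intersection is x = (a_i − a_j) / (j − i). Reading off the sorted break points: {1, 2, 7, 8}.
Verification: at each break x_0, at least two indices attain the minimum of min_i(a_i + i · x_0).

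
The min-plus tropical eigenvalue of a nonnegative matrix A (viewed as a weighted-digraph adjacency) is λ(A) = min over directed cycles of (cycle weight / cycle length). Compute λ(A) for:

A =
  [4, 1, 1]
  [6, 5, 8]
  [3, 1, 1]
λ(A) = 1

Enumerate directed cycles and compute their means (weight / length). Sample:
  cycle 0 → 0: weight = 4, length = 1, mean = 4/1 ≈ 4.000
  cycle 1 → 1: weight = 5, length = 1, mean = 5/1 ≈ 5.000
  cycle 2 → 2: weight = 1, length = 1, mean = 1/1 ≈ 1.000
  cycle 0 → 1 → 0: weight = 7, length = 2, mean = 7/2 ≈ 3.500
  cycle 0 → 2 → 0: weight = 4, length = 2, mean = 4/2 ≈ 2.000
  cycle 1 → 0 → 1: weight = 7, length = 2, mean = 7/2 ≈ 3.500
Minimum mean = 1.000, attained e.g. along the cycle 2 → 2 with weight 1 and length 1. So λ(A) = 1/1 = 1.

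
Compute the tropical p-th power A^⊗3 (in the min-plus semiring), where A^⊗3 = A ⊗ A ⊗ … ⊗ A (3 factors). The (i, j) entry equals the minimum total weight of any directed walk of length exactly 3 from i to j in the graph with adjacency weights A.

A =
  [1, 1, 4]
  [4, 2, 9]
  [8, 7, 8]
A^⊗3 =
  [3, 3, 6]
  [6, 6, 9]
  [10, 10, 13]

Each entry (A^⊗3)_ij equals the minimum over all length-3 walks i = v_0 → v_1 → … → v_3 = j of Σ_t A[v_t][v_{t+1}]. For example, for (i, j) = (0, 2) we minimise over 9 possible intermediate vertex sequences; the minimum is 6, attained along the walk 0 → 0 → 0 → 2.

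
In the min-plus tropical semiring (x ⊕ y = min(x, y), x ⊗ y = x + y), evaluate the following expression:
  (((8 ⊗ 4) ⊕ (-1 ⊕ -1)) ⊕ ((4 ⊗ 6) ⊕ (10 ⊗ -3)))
(((8 ⊗ 4) ⊕ (-1 ⊕ -1)) ⊕ ((4 ⊗ 6) ⊕ (10 ⊗ -3))) = -1

Expand innermost to outermost. Recall ⊕ takes the minimum of its arguments and ⊗ takes their sum. Working out the expression (((8 ⊗ 4) ⊕ (-1 ⊕ -1)) ⊕ ((4 ⊗ 6) ⊕ (10 ⊗ -3))) gives -1.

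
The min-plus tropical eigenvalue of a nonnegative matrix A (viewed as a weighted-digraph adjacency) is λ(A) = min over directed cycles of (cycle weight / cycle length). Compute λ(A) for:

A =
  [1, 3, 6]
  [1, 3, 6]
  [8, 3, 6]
λ(A) = 1

Enumerate directed cycles and compute their means (weight / length). Sample:
  cycle 0 → 0: weight = 1, length = 1, mean = 1/1 ≈ 1.000
  cycle 1 → 1: weight = 3, length = 1, mean = 3/1 ≈ 3.000
  cycle 2 → 2: weight = 6, length = 1, mean = 6/1 ≈ 6.000
  cycle 0 → 1 → 0: weight = 4, length = 2, mean = 4/2 ≈ 2.000
  cycle 0 → 2 → 0: weight = 14, length = 2, mean = 14/2 ≈ 7.000
  cycle 1 → 0 → 1: weight = 4, length = 2, mean = 4/2 ≈ 2.000
Minimum mean = 1.000, attained e.g. along the cycle 0 → 0 with weight 1 and length 1. So λ(A) = 1/1 = 1.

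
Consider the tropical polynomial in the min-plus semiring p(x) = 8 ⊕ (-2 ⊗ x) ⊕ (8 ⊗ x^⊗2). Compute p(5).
p(5) = 3

A tropical monomial a ⊗ x^⊗i evaluates to a + i · x. Evaluating each term at x = 5:
  Term 0 contributes 8 + 0 · 5 = 8
  Term 1 contributes -2 + 1 · 5 = 3
  Term 2 contributes 8 + 2 · 5 = 18
p(5) = ⊕ of these = min[8, 3, 18] = 3.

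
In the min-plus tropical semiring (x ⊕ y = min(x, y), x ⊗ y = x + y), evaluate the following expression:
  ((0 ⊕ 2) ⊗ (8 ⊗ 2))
((0 ⊕ 2) ⊗ (8 ⊗ 2)) = 10

Expand innermost to outermost. Recall ⊕ takes the minimum of its arguments and ⊗ takes their sum. Working out the expression ((0 ⊕ 2) ⊗ (8 ⊗ 2)) gives 10.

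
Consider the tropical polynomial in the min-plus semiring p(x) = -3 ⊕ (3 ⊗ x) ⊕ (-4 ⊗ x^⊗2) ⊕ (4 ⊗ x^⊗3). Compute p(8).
p(8) = -3

A tropical monomial a ⊗ x^⊗i evaluates to a + i · x. Evaluating each term at x = 8:
  Term 0 contributes -3 + 0 · 8 = -3
  Term 1 contributes 3 + 1 · 8 = 11
  Term 2 contributes -4 + 2 · 8 = 12
  Term 3 contributes 4 + 3 · 8 = 28
p(8) = ⊕ of these = min[-3, 11, 12, 28] = -3.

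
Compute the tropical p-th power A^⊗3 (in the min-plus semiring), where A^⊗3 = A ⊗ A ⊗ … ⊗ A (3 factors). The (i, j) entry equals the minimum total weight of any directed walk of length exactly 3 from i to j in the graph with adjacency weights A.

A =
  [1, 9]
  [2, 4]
A^⊗3 =
  [3, 11]
  [4, 12]

Each entry (A^⊗3)_ij equals the minimum over all length-3 walks i = v_0 → v_1 → … → v_3 = j of Σ_t A[v_t][v_{t+1}]. For example, for (i, j) = (0, 1) we minimise over 4 possible intermediate vertex sequences; the minimum is 11, attained along the walk 0 → 0 → 0 → 1.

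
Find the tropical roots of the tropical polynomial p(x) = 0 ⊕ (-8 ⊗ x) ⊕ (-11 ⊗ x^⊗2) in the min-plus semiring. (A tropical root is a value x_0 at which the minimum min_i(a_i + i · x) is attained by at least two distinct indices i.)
Roots: {3, 8}

Each tropical root is a break point of the lower envelope of the lines y = a_i + i · x (there are 3 lines, with slopes 0, 1, ..., 2). Only the lines that attain the minimum somewhere contribute to roots; other lines are dominated. Here the surviving (envelope) indices are i = 2, i = 1, i = 0.
Intersections between consecutive envelope lines give the roots: for adjacent envelope indices i < j the intersection is x = (a_i − a_j) / (j − i). Reading off the sorted break points: {3, 8}.
Verification: at each break x_0, at least two indices attain the minimum of min_i(a_i + i · x_0).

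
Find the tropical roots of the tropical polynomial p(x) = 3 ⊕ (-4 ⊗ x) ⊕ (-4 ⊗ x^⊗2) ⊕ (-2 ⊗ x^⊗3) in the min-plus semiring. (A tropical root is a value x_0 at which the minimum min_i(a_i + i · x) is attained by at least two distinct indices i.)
Roots: {-2, 0, 7}

Each tropical root is a break point of the lower envelope of the lines y = a_i + i · x (there are 4 lines, with slopes 0, 1, ..., 3). Only the lines that attain the minimum somewhere contribute to roots; other lines are dominated. Here the surviving (envelope) indices are i = 3, i = 2, i = 1, i = 0.
Intersections between consecutive envelope lines give the roots: for adjacent envelope indices i < j the intersection is x = (a_i − a_j) / (j − i). Reading off the sorted break points: {-2, 0, 7}.
Verification: at each break x_0, at least two indices attain the minimum of min_i(a_i + i · x_0).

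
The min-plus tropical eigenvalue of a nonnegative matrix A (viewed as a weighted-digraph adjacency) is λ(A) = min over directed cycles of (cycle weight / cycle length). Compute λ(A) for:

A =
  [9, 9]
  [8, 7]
λ(A) = 7

Enumerate directed cycles and compute their means (weight / length). Sample:
  cycle 0 → 0: weight = 9, length = 1, mean = 9/1 ≈ 9.000
  cycle 1 → 1: weight = 7, length = 1, mean = 7/1 ≈ 7.000
  cycle 0 → 1 → 0: weight = 17, length = 2, mean = 17/2 ≈ 8.500
  cycle 1 → 0 → 1: weight = 17, length = 2, mean = 17/2 ≈ 8.500
Minimum mean = 7.000, attained e.g. along the cycle 1 → 1 with weight 7 and length 1. So λ(A) = 7/1 = 7.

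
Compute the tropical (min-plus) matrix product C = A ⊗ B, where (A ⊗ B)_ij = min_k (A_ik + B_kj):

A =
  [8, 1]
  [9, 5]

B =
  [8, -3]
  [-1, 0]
A ⊗ B =
  [0, 1]
  [4, 5]

Apply the min-plus product entry-by-entry:
  C[0][0] = min over k of (A[0][0] + B[0][0] = 8 + 8 = 16, A[0][1] + B[1][0] = 1 + -1 = 0) = 0 (attained at k = 1)
  C[0][1] = min over k of (A[0][0] + B[0][1] = 8 + -3 = 5, A[0][1] + B[1][1] = 1 + 0 = 1) = 1 (attained at k = 1)
  C[1][0] = min over k of (A[1][0] + B[0][0] = 9 + 8 = 17, A[1][1] + B[1][0] = 5 + -1 = 4) = 4 (attained at k = 1)
  C[1][1] = min over k of (A[1][0] + B[0][1] = 9 + -3 = 6, A[1][1] + B[1][1] = 5 + 0 = 5) = 5 (attained at k = 1)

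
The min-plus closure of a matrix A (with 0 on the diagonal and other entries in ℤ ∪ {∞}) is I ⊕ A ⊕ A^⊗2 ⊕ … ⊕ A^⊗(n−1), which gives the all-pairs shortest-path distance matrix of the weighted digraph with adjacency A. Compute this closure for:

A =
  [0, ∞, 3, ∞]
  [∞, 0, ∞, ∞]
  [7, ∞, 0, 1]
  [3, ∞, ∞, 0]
Closure =
  [0, ∞, 3, 4]
  [∞, 0, ∞, ∞]
  [4, ∞, 0, 1]
  [3, ∞, 6, 0]

This is the Floyd-Warshall all-pairs shortest-path computation. For each intermediate vertex k = 0, 1, …, 3, update dist[i][j] ← min(dist[i][j], dist[i][k] + dist[k][j]). The final matrix gives, for each (i, j), the minimum total weight of any directed path from i to j (possibly empty when i = j).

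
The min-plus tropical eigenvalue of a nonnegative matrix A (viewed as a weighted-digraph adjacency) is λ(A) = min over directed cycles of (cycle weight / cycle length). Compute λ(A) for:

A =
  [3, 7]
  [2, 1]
λ(A) = 1

Enumerate directed cycles and compute their means (weight / length). Sample:
  cycle 0 → 0: weight = 3, length = 1, mean = 3/1 ≈ 3.000
  cycle 1 → 1: weight = 1, length = 1, mean = 1/1 ≈ 1.000
  cycle 0 → 1 → 0: weight = 9, length = 2, mean = 9/2 ≈ 4.500
  cycle 1 → 0 → 1: weight = 9, length = 2, mean = 9/2 ≈ 4.500
Minimum mean = 1.000, attained e.g. along the cycle 1 → 1 with weight 1 and length 1. So λ(A) = 1/1 = 1.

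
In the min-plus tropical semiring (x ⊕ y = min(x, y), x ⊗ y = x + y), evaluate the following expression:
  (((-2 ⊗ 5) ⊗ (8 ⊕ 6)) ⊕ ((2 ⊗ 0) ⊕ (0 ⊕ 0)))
(((-2 ⊗ 5) ⊗ (8 ⊕ 6)) ⊕ ((2 ⊗ 0) ⊕ (0 ⊕ 0))) = 0

Expand innermost to outermost. Recall ⊕ takes the minimum of its arguments and ⊗ takes their sum. Working out the expression (((-2 ⊗ 5) ⊗ (8 ⊕ 6)) ⊕ ((2 ⊗ 0) ⊕ (0 ⊕ 0))) gives 0.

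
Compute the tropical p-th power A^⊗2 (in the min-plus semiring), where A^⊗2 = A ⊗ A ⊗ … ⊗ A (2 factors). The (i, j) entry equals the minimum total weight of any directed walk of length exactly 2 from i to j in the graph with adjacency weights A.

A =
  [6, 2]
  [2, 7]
A^⊗2 =
  [4, 8]
  [8, 4]

Each entry (A^⊗2)_ij equals the minimum over all length-2 walks i = v_0 → v_1 → … → v_2 = j of Σ_t A[v_t][v_{t+1}]. For example, for (i, j) = (0, 1) we minimise over 2 possible intermediate vertex sequences; the minimum is 8, attained along the walk 0 → 0 → 1.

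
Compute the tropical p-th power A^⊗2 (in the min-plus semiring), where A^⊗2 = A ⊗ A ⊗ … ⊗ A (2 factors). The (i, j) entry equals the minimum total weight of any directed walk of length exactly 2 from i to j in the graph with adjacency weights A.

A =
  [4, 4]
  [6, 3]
A^⊗2 =
  [8, 7]
  [9, 6]

Each entry (A^⊗2)_ij equals the minimum over all length-2 walks i = v_0 → v_1 → … → v_2 = j of Σ_t A[v_t][v_{t+1}]. For example, for (i, j) = (0, 1) we minimise over 2 possible intermediate vertex sequences; the minimum is 7, attained along the walk 0 → 1 → 1.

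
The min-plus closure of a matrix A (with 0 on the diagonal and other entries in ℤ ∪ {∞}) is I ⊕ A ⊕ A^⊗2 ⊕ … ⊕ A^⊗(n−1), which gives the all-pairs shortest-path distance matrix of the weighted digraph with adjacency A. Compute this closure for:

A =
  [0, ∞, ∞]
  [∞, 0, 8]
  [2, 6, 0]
Closure =
  [0, ∞, ∞]
  [10, 0, 8]
  [2, 6, 0]

This is the Floyd-Warshall all-pairs shortest-path computation. For each intermediate vertex k = 0, 1, …, 2, update dist[i][j] ← min(dist[i][j], dist[i][k] + dist[k][j]). The final matrix gives, for each (i, j), the minimum total weight of any directed path from i to j (possibly empty when i = j).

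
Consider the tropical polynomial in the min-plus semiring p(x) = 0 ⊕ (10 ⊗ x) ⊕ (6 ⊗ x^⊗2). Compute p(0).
p(0) = 0

A tropical monomial a ⊗ x^⊗i evaluates to a + i · x. Evaluating each term at x = 0:
  Term 0 contributes 0 + 0 · 0 = 0
  Term 1 contributes 10 + 1 · 0 = 10
  Term 2 contributes 6 + 2 · 0 = 6
p(0) = ⊕ of these = min[0, 10, 6] = 0.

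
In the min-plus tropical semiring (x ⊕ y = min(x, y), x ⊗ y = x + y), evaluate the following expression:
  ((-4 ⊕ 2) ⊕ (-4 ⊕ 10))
((-4 ⊕ 2) ⊕ (-4 ⊕ 10)) = -4

Expand innermost to outermost. Recall ⊕ takes the minimum of its arguments and ⊗ takes their sum. Working out the expression ((-4 ⊕ 2) ⊕ (-4 ⊕ 10)) gives -4.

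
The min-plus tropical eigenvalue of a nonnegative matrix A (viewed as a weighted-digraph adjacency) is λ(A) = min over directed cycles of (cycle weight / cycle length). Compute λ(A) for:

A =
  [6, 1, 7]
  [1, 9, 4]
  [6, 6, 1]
λ(A) = 1

Enumerate directed cycles and compute their means (weight / length). Sample:
  cycle 0 → 0: weight = 6, length = 1, mean = 6/1 ≈ 6.000
  cycle 1 → 1: weight = 9, length = 1, mean = 9/1 ≈ 9.000
  cycle 2 → 2: weight = 1, length = 1, mean = 1/1 ≈ 1.000
  cycle 0 → 1 → 0: weight = 2, length = 2, mean = 2/2 ≈ 1.000
  cycle 0 → 2 → 0: weight = 13, length = 2, mean = 13/2 ≈ 6.500
  cycle 1 → 0 → 1: weight = 2, length = 2, mean = 2/2 ≈ 1.000
Minimum mean = 1.000, attained e.g. along the cycle 2 → 2 with weight 1 and length 1. So λ(A) = 1/1 = 1.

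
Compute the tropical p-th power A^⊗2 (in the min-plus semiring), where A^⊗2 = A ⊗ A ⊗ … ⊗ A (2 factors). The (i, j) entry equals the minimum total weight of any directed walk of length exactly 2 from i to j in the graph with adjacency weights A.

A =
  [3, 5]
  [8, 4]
A^⊗2 =
  [6, 8]
  [11, 8]

Each entry (A^⊗2)_ij equals the minimum over all length-2 walks i = v_0 → v_1 → … → v_2 = j of Σ_t A[v_t][v_{t+1}]. For example, for (i, j) = (0, 1) we minimise over 2 possible intermediate vertex sequences; the minimum is 8, attained along the walk 0 → 0 → 1.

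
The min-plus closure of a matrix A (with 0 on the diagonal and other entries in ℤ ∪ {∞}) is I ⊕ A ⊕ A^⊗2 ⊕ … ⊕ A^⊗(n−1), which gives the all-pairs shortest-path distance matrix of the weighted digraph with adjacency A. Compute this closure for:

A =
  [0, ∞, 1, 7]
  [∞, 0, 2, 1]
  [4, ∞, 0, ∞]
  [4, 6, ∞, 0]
Closure =
  [0, 13, 1, 7]
  [5, 0, 2, 1]
  [4, 17, 0, 11]
  [4, 6, 5, 0]

This is the Floyd-Warshall all-pairs shortest-path computation. For each intermediate vertex k = 0, 1, …, 3, update dist[i][j] ← min(dist[i][j], dist[i][k] + dist[k][j]). The final matrix gives, for each (i, j), the minimum total weight of any directed path from i to j (possibly empty when i = j).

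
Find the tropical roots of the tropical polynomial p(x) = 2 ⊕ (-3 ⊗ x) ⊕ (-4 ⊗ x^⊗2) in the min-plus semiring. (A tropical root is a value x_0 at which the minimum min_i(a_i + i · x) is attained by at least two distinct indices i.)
Roots: {1, 5}

Each tropical root is a break point of the lower envelope of the lines y = a_i + i · x (there are 3 lines, with slopes 0, 1, ..., 2). Only the lines that attain the minimum somewhere contribute to roots; other lines are dominated. Here the surviving (envelope) indices are i = 2, i = 1, i = 0.
Intersections between consecutive envelope lines give the roots: for adjacent envelope indices i < j the intersection is x = (a_i − a_j) / (j − i). Reading off the sorted break points: {1, 5}.
Verification: at each break x_0, at least two indices attain the minimum of min_i(a_i + i · x_0).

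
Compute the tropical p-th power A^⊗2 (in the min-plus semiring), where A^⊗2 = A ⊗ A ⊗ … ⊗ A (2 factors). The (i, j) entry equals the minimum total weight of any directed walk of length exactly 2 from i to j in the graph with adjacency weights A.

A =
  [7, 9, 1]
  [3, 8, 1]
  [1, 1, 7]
A^⊗2 =
  [2, 2, 8]
  [2, 2, 4]
  [4, 8, 2]

Each entry (A^⊗2)_ij equals the minimum over all length-2 walks i = v_0 → v_1 → … → v_2 = j of Σ_t A[v_t][v_{t+1}]. For example, for (i, j) = (0, 2) we minimise over 3 possible intermediate vertex sequences; the minimum is 8, attained along the walk 0 → 0 → 2.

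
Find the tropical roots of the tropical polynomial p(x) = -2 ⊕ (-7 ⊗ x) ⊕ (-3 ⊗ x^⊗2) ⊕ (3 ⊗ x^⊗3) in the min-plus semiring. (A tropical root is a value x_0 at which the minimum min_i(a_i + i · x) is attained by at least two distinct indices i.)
Roots: {-6, -4, 5}

Each tropical root is a break point of the lower envelope of the lines y = a_i + i · x (there are 4 lines, with slopes 0, 1, ..., 3). Only the lines that attain the minimum somewhere contribute to roots; other lines are dominated. Here the surviving (envelope) indices are i = 3, i = 2, i = 1, i = 0.
Intersections between consecutive envelope lines give the roots: for adjacent envelope indices i < j the intersection is x = (a_i − a_j) / (j − i). Reading off the sorted break points: {-6, -4, 5}.
Verification: at each break x_0, at least two indices attain the minimum of min_i(a_i + i · x_0).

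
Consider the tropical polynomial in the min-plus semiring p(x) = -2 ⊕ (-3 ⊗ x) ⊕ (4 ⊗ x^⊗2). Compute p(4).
p(4) = -2

A tropical monomial a ⊗ x^⊗i evaluates to a + i · x. Evaluating each term at x = 4:
  Term 0 contributes -2 + 0 · 4 = -2
  Term 1 contributes -3 + 1 · 4 = 1
  Term 2 contributes 4 + 2 · 4 = 12
p(4) = ⊕ of these = min[-2, 1, 12] = -2.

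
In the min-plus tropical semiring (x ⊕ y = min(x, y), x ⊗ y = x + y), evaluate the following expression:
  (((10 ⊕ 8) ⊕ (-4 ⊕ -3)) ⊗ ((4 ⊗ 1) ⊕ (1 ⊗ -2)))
(((10 ⊕ 8) ⊕ (-4 ⊕ -3)) ⊗ ((4 ⊗ 1) ⊕ (1 ⊗ -2))) = -5

Expand innermost to outermost. Recall ⊕ takes the minimum of its arguments and ⊗ takes their sum. Working out the expression (((10 ⊕ 8) ⊕ (-4 ⊕ -3)) ⊗ ((4 ⊗ 1) ⊕ (1 ⊗ -2))) gives -5.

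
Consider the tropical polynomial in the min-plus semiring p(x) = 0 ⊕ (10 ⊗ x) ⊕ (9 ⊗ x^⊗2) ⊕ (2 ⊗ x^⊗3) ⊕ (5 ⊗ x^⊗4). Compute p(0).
p(0) = 0

A tropical monomial a ⊗ x^⊗i evaluates to a + i · x. Evaluating each term at x = 0:
  Term 0 contributes 0 + 0 · 0 = 0
  Term 1 contributes 10 + 1 · 0 = 10
  Term 2 contributes 9 + 2 · 0 = 9
  Term 3 contributes 2 + 3 · 0 = 2
  Term 4 contributes 5 + 4 · 0 = 5
p(0) = ⊕ of these = min[0, 10, 9, 2, 5] = 0.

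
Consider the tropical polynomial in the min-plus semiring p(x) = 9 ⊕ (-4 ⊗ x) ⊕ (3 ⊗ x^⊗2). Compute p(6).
p(6) = 2

A tropical monomial a ⊗ x^⊗i evaluates to a + i · x. Evaluating each term at x = 6:
  Term 0 contributes 9 + 0 · 6 = 9
  Term 1 contributes -4 + 1 · 6 = 2
  Term 2 contributes 3 + 2 · 6 = 15
p(6) = ⊕ of these = min[9, 2, 15] = 2.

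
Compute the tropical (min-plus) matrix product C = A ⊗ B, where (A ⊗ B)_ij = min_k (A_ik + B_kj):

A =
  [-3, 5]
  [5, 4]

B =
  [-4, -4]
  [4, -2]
A ⊗ B =
  [-7, -7]
  [1, 1]

Apply the min-plus product entry-by-entry:
  C[0][0] = min over k of (A[0][0] + B[0][0] = -3 + -4 = -7, A[0][1] + B[1][0] = 5 + 4 = 9) = -7 (attained at k = 0)
  C[0][1] = min over k of (A[0][0] + B[0][1] = -3 + -4 = -7, A[0][1] + B[1][1] = 5 + -2 = 3) = -7 (attained at k = 0)
  C[1][0] = min over k of (A[1][0] + B[0][0] = 5 + -4 = 1, A[1][1] + B[1][0] = 4 + 4 = 8) = 1 (attained at k = 0)
  C[1][1] = min over k of (A[1][0] + B[0][1] = 5 + -4 = 1, A[1][1] + B[1][1] = 4 + -2 = 2) = 1 (attained at k = 0)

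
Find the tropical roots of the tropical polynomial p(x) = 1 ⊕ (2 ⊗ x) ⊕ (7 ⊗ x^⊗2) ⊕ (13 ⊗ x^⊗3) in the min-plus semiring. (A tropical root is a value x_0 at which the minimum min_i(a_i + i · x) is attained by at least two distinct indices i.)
Roots: {-6, -5, -1}

Each tropical root is a break point of the lower envelope of the lines y = a_i + i · x (there are 4 lines, with slopes 0, 1, ..., 3). Only the lines that attain the minimum somewhere contribute to roots; other lines are dominated. Here the surviving (envelope) indices are i = 3, i = 2, i = 1, i = 0.
Intersections between consecutive envelope lines give the roots: for adjacent envelope indices i < j the intersection is x = (a_i − a_j) / (j − i). Reading off the sorted break points: {-6, -5, -1}.
Verification: at each break x_0, at least two indices attain the minimum of min_i(a_i + i · x_0).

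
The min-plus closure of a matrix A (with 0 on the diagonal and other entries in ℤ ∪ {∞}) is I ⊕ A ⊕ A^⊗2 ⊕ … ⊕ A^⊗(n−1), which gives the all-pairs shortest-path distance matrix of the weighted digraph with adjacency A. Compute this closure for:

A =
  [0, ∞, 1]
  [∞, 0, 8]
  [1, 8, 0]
Closure =
  [0, 9, 1]
  [9, 0, 8]
  [1, 8, 0]

This is the Floyd-Warshall all-pairs shortest-path computation. For each intermediate vertex k = 0, 1, …, 2, update dist[i][j] ← min(dist[i][j], dist[i][k] + dist[k][j]). The final matrix gives, for each (i, j), the minimum total weight of any directed path from i to j (possibly empty when i = j).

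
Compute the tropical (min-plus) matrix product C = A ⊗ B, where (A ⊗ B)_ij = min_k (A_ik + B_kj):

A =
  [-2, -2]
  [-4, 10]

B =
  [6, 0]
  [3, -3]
A ⊗ B =
  [1, -5]
  [2, -4]

Apply the min-plus product entry-by-entry:
  C[0][0] = min over k of (A[0][0] + B[0][0] = -2 + 6 = 4, A[0][1] + B[1][0] = -2 + 3 = 1) = 1 (attained at k = 1)
  C[0][1] = min over k of (A[0][0] + B[0][1] = -2 + 0 = -2, A[0][1] + B[1][1] = -2 + -3 = -5) = -5 (attained at k = 1)
  C[1][0] = min over k of (A[1][0] + B[0][0] = -4 + 6 = 2, A[1][1] + B[1][0] = 10 + 3 = 13) = 2 (attained at k = 0)
  C[1][1] = min over k of (A[1][0] + B[0][1] = -4 + 0 = -4, A[1][1] + B[1][1] = 10 + -3 = 7) = -4 (attained at k = 0)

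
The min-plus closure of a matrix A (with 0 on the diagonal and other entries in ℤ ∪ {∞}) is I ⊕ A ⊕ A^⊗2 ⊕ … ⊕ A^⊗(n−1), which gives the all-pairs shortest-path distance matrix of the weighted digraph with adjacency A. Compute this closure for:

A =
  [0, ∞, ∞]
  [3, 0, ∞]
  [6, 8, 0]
Closure =
  [0, ∞, ∞]
  [3, 0, ∞]
  [6, 8, 0]

This is the Floyd-Warshall all-pairs shortest-path computation. For each intermediate vertex k = 0, 1, …, 2, update dist[i][j] ← min(dist[i][j], dist[i][k] + dist[k][j]). The final matrix gives, for each (i, j), the minimum total weight of any directed path from i to j (possibly empty when i = j).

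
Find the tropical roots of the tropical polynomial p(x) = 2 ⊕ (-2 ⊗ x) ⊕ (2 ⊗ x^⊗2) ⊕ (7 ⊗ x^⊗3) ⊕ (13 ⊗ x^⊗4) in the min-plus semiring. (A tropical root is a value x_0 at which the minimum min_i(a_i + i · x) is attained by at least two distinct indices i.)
Roots: {-6, -5, -4, 4}

Each tropical root is a break point of the lower envelope of the lines y = a_i + i · x (there are 5 lines, with slopes 0, 1, ..., 4). Only the lines that attain the minimum somewhere contribute to roots; other lines are dominated. Here the surviving (envelope) indices are i = 4, i = 3, i = 2, i = 1, i = 0.
Intersections between consecutive envelope lines give the roots: for adjacent envelope indices i < j the intersection is x = (a_i − a_j) / (j − i). Reading off the sorted break points: {-6, -5, -4, 4}.
Verification: at each break x_0, at least two indices attain the minimum of min_i(a_i + i · x_0).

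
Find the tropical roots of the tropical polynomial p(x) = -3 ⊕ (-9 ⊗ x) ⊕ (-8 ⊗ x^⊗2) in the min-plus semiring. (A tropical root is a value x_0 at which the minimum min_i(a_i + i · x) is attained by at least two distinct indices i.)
Roots: {-1, 6}

Each tropical root is a break point of the lower envelope of the lines y = a_i + i · x (there are 3 lines, with slopes 0, 1, ..., 2). Only the lines that attain the minimum somewhere contribute to roots; other lines are dominated. Here the surviving (envelope) indices are i = 2, i = 1, i = 0.
Intersections between consecutive envelope lines give the roots: for adjacent envelope indices i < j the intersection is x = (a_i − a_j) / (j − i). Reading off the sorted break points: {-1, 6}.
Verification: at each break x_0, at least two indices attain the minimum of min_i(a_i + i · x_0).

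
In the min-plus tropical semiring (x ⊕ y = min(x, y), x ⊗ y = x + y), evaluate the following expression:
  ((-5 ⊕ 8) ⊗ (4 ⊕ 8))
((-5 ⊕ 8) ⊗ (4 ⊕ 8)) = -1

Expand innermost to outermost. Recall ⊕ takes the minimum of its arguments and ⊗ takes their sum. Working out the expression ((-5 ⊕ 8) ⊗ (4 ⊕ 8)) gives -1.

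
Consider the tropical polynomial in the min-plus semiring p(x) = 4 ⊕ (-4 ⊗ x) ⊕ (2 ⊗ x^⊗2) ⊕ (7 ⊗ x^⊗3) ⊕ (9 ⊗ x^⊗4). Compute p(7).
p(7) = 3

A tropical monomial a ⊗ x^⊗i evaluates to a + i · x. Evaluating each term at x = 7:
  Term 0 contributes 4 + 0 · 7 = 4
  Term 1 contributes -4 + 1 · 7 = 3
  Term 2 contributes 2 + 2 · 7 = 16
  Term 3 contributes 7 + 3 · 7 = 28
  Term 4 contributes 9 + 4 · 7 = 37
p(7) = ⊕ of these = min[4, 3, 16, 28, 37] = 3.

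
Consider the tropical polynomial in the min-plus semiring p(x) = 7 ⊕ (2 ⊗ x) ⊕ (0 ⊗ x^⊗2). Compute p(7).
p(7) = 7

A tropical monomial a ⊗ x^⊗i evaluates to a + i · x. Evaluating each term at x = 7:
  Term 0 contributes 7 + 0 · 7 = 7
  Term 1 contributes 2 + 1 · 7 = 9
  Term 2 contributes 0 + 2 · 7 = 14
p(7) = ⊕ of these = min[7, 9, 14] = 7.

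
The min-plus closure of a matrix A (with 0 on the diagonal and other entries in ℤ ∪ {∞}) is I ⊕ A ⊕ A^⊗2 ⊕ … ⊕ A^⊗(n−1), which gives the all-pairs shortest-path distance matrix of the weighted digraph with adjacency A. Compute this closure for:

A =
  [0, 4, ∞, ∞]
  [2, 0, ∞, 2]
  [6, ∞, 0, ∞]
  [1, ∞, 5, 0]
Closure =
  [0, 4, 11, 6]
  [2, 0, 7, 2]
  [6, 10, 0, 12]
  [1, 5, 5, 0]

This is the Floyd-Warshall all-pairs shortest-path computation. For each intermediate vertex k = 0, 1, …, 3, update dist[i][j] ← min(dist[i][j], dist[i][k] + dist[k][j]). The final matrix gives, for each (i, j), the minimum total weight of any directed path from i to j (possibly empty when i = j).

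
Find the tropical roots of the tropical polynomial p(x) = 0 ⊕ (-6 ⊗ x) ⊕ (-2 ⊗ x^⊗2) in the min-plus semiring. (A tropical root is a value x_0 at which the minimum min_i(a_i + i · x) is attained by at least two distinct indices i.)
Roots: {-4, 6}

Each tropical root is a break point of the lower envelope of the lines y = a_i + i · x (there are 3 lines, with slopes 0, 1, ..., 2). Only the lines that attain the minimum somewhere contribute to roots; other lines are dominated. Here the surviving (envelope) indices are i = 2, i = 1, i = 0.
Intersections between consecutive envelope lines give the roots: for adjacent envelope indices i < j the intersection is x = (a_i − a_j) / (j − i). Reading off the sorted break points: {-4, 6}.
Verification: at each break x_0, at least two indices attain the minimum of min_i(a_i + i · x_0).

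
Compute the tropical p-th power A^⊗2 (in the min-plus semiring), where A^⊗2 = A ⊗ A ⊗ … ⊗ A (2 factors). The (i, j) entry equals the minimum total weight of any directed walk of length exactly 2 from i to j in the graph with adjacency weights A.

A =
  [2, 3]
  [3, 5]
A^⊗2 =
  [4, 5]
  [5, 6]

Each entry (A^⊗2)_ij equals the minimum over all length-2 walks i = v_0 → v_1 → … → v_2 = j of Σ_t A[v_t][v_{t+1}]. For example, for (i, j) = (0, 1) we minimise over 2 possible intermediate vertex sequences; the minimum is 5, attained along the walk 0 → 0 → 1.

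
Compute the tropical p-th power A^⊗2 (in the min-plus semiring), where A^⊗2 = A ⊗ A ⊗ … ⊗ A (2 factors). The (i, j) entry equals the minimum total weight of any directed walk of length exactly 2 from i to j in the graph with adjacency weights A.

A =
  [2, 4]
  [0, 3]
A^⊗2 =
  [4, 6]
  [2, 4]

Each entry (A^⊗2)_ij equals the minimum over all length-2 walks i = v_0 → v_1 → … → v_2 = j of Σ_t A[v_t][v_{t+1}]. For example, for (i, j) = (0, 1) we minimise over 2 possible intermediate vertex sequences; the minimum is 6, attained along the walk 0 → 0 → 1.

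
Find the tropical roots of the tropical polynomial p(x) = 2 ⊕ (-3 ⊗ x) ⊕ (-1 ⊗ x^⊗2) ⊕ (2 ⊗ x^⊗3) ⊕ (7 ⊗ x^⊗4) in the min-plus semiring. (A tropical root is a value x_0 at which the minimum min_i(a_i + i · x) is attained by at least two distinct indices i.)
Roots: {-5, -3, -2, 5}

Each tropical root is a break point of the lower envelope of the lines y = a_i + i · x (there are 5 lines, with slopes 0, 1, ..., 4). Only the lines that attain the minimum somewhere contribute to roots; other lines are dominated. Here the surviving (envelope) indices are i = 4, i = 3, i = 2, i = 1, i = 0.
Intersections between consecutive envelope lines give the roots: for adjacent envelope indices i < j the intersection is x = (a_i − a_j) / (j − i). Reading off the sorted break points: {-5, -3, -2, 5}.
Verification: at each break x_0, at least two indices attain the minimum of min_i(a_i + i · x_0).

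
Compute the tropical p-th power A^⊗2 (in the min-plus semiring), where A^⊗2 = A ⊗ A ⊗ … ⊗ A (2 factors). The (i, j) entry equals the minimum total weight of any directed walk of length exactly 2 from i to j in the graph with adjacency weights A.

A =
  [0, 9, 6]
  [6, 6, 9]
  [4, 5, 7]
A^⊗2 =
  [0, 9, 6]
  [6, 12, 12]
  [4, 11, 10]

Each entry (A^⊗2)_ij equals the minimum over all length-2 walks i = v_0 → v_1 → … → v_2 = j of Σ_t A[v_t][v_{t+1}]. For example, for (i, j) = (0, 2) we minimise over 3 possible intermediate vertex sequences; the minimum is 6, attained along the walk 0 → 0 → 2.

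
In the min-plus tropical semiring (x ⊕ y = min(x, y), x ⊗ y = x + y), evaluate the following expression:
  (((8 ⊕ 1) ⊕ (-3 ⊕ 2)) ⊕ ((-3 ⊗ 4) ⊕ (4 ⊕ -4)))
(((8 ⊕ 1) ⊕ (-3 ⊕ 2)) ⊕ ((-3 ⊗ 4) ⊕ (4 ⊕ -4))) = -4

Expand innermost to outermost. Recall ⊕ takes the minimum of its arguments and ⊗ takes their sum. Working out the expression (((8 ⊕ 1) ⊕ (-3 ⊕ 2)) ⊕ ((-3 ⊗ 4) ⊕ (4 ⊕ -4))) gives -4.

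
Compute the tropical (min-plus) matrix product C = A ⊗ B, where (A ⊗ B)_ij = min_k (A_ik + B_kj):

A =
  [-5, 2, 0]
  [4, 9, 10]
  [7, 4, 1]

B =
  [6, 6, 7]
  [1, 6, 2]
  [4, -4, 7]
A ⊗ B =
  [1, -4, 2]
  [10, 6, 11]
  [5, -3, 6]

Apply the min-plus product entry-by-entry:
  C[0][0] = min over k of (A[0][0] + B[0][0] = -5 + 6 = 1, A[0][1] + B[1][0] = 2 + 1 = 3, A[0][2] + B[2][0] = 0 + 4 = 4) = 1 (attained at k = 0)
  C[0][1] = min over k of (A[0][0] + B[0][1] = -5 + 6 = 1, A[0][1] + B[1][1] = 2 + 6 = 8, A[0][2] + B[2][1] = 0 + -4 = -4) = -4 (attained at k = 2)
  C[0][2] = min over k of (A[0][0] + B[0][2] = -5 + 7 = 2, A[0][1] + B[1][2] = 2 + 2 = 4, A[0][2] + B[2][2] = 0 + 7 = 7) = 2 (attained at k = 0)
  C[1][0] = min over k of (A[1][0] + B[0][0] = 4 + 6 = 10, A[1][1] + B[1][0] = 9 + 1 = 10, A[1][2] + B[2][0] = 10 + 4 = 14) = 10 (attained at k = 0)
  C[1][1] = min over k of (A[1][0] + B[0][1] = 4 + 6 = 10, A[1][1] + B[1][1] = 9 + 6 = 15, A[1][2] + B[2][1] = 10 + -4 = 6) = 6 (attained at k = 2)
  C[1][2] = min over k of (A[1][0] + B[0][2] = 4 + 7 = 11, A[1][1] + B[1][2] = 9 + 2 = 11, A[1][2] + B[2][2] = 10 + 7 = 17) = 11 (attained at k = 0)
  C[2][0] = min over k of (A[2][0] + B[0][0] = 7 + 6 = 13, A[2][1] + B[1][0] = 4 + 1 = 5, A[2][2] + B[2][0] = 1 + 4 = 5) = 5 (attained at k = 1)
  C[2][1] = min over k of (A[2][0] + B[0][1] = 7 + 6 = 13, A[2][1] + B[1][1] = 4 + 6 = 10, A[2][2] + B[2][1] = 1 + -4 = -3) = -3 (attained at k = 2)
  C[2][2] = min over k of (A[2][0] + B[0][2] = 7 + 7 = 14, A[2][1] + B[1][2] = 4 + 2 = 6, A[2][2] + B[2][2] = 1 + 7 = 8) = 6 (attained at k = 1)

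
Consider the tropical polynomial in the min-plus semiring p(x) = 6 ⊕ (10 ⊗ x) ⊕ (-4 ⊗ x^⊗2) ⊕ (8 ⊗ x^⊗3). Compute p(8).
p(8) = 6

A tropical monomial a ⊗ x^⊗i evaluates to a + i · x. Evaluating each term at x = 8:
  Term 0 contributes 6 + 0 · 8 = 6
  Term 1 contributes 10 + 1 · 8 = 18
  Term 2 contributes -4 + 2 · 8 = 12
  Term 3 contributes 8 + 3 · 8 = 32
p(8) = ⊕ of these = min[6, 18, 12, 32] = 6.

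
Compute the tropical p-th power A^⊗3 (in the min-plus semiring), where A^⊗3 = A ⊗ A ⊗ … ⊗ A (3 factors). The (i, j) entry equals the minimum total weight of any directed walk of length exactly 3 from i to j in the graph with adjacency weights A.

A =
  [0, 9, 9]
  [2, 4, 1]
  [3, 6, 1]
A^⊗3 =
  [0, 9, 9]
  [2, 8, 3]
  [3, 8, 3]

Each entry (A^⊗3)_ij equals the minimum over all length-3 walks i = v_0 → v_1 → … → v_3 = j of Σ_t A[v_t][v_{t+1}]. For example, for (i, j) = (0, 2) we minimise over 9 possible intermediate vertex sequences; the minimum is 9, attained along the walk 0 → 0 → 0 → 2.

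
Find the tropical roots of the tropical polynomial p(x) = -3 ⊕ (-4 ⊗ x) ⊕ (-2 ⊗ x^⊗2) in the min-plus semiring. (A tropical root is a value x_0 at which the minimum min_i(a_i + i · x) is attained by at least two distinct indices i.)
Roots: {-2, 1}

Each tropical root is a break point of the lower envelope of the lines y = a_i + i · x (there are 3 lines, with slopes 0, 1, ..., 2). Only the lines that attain the minimum somewhere contribute to roots; other lines are dominated. Here the surviving (envelope) indices are i = 2, i = 1, i = 0.
Intersections between consecutive envelope lines give the roots: for adjacent envelope indices i < j the intersection is x = (a_i − a_j) / (j − i). Reading off the sorted break points: {-2, 1}.
Verification: at each break x_0, at least two indices attain the minimum of min_i(a_i + i · x_0).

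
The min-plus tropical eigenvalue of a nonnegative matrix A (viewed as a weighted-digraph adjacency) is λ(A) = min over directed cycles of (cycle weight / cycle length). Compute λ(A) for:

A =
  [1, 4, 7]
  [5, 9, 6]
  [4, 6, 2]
λ(A) = 1

Enumerate directed cycles and compute their means (weight / length). Sample:
  cycle 0 → 0: weight = 1, length = 1, mean = 1/1 ≈ 1.000
  cycle 1 → 1: weight = 9, length = 1, mean = 9/1 ≈ 9.000
  cycle 2 → 2: weight = 2, length = 1, mean = 2/1 ≈ 2.000
  cycle 0 → 1 → 0: weight = 9, length = 2, mean = 9/2 ≈ 4.500
  cycle 0 → 2 → 0: weight = 11, length = 2, mean = 11/2 ≈ 5.500
  cycle 1 → 0 → 1: weight = 9, length = 2, mean = 9/2 ≈ 4.500
Minimum mean = 1.000, attained e.g. along the cycle 0 → 0 with weight 1 and length 1. So λ(A) = 1/1 = 1.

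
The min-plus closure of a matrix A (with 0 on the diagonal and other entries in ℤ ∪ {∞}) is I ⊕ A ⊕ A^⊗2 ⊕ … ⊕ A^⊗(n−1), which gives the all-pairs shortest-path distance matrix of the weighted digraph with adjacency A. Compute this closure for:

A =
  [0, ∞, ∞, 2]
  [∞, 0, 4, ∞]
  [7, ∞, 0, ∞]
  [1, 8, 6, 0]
Closure =
  [0, 10, 8, 2]
  [11, 0, 4, 13]
  [7, 17, 0, 9]
  [1, 8, 6, 0]

This is the Floyd-Warshall all-pairs shortest-path computation. For each intermediate vertex k = 0, 1, …, 3, update dist[i][j] ← min(dist[i][j], dist[i][k] + dist[k][j]). The final matrix gives, for each (i, j), the minimum total weight of any directed path from i to j (possibly empty when i = j).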